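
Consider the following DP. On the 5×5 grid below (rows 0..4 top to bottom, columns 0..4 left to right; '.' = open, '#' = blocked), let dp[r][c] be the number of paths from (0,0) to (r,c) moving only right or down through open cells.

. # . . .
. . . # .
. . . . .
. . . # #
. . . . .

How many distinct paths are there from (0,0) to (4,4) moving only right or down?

10

r\c   0   1   2   3   4
  0   1   0   0   0   0
  1   1   1   1   0   0
  2   1   2   3   3   3
  3   1   3   6   0   0
  4   1   4  10  10  10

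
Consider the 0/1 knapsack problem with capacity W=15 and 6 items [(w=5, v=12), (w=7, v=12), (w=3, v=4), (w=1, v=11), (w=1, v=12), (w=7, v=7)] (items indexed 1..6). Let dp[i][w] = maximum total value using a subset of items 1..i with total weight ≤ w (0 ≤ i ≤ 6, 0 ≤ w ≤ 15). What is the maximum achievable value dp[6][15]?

i\w   0   1   2   3   4   5   6   7   8   9  10  11  12  13  14  15
  0   0   0   0   0   0   0   0   0   0   0   0   0   0   0   0   0
  1   0   0   0   0   0  12  12  12  12  12  12  12  12  12  12  12
  2   0   0   0   0   0  12  12  12  12  12  12  12  24  24  24  24
  3   0   0   0   4   4  12  12  12  16  16  16  16  24  24  24  28
  4   0  11  11  11  15  15  23  23  23  27  27  27  27  35  35  35
  5   0  12  23  23  23  27  27  35  35  35  39  39  39  39  47  47
  6   0  12  23  23  23  27  27  35  35  35  39  39  39  39  47  47

47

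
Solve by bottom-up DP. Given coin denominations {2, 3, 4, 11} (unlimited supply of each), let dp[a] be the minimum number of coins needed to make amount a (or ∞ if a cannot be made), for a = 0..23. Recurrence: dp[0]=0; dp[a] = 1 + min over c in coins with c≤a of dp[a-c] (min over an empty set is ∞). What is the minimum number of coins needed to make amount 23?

4

 a  0  1  2  3  4  5  6  7  8  9 10 11 12 13 14 15 16 17 18 19 20 21 22 23
dp  0  -  1  1  1  2  2  2  2  3  3  1  3  2  2  2  3  3  3  3  4  4  2  4
(- denotes ∞ / unreachable)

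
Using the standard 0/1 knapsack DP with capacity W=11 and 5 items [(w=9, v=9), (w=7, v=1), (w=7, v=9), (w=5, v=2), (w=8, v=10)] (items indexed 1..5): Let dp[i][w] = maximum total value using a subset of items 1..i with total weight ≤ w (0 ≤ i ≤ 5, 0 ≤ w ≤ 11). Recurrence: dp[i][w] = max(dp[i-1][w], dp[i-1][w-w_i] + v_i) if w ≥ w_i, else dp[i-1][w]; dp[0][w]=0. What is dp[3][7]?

9

i\w   0   1   2   3   4   5   6   7   8   9  10  11
  0   0   0   0   0   0   0   0   0   0   0   0   0
  1   0   0   0   0   0   0   0   0   0   9   9   9
  2   0   0   0   0   0   0   0   1   1   9   9   9
  3   0   0   0   0   0   0   0   9   9   9   9   9
  4   0   0   0   0   0   2   2   9   9   9   9   9
  5   0   0   0   0   0   2   2   9  10  10  10  10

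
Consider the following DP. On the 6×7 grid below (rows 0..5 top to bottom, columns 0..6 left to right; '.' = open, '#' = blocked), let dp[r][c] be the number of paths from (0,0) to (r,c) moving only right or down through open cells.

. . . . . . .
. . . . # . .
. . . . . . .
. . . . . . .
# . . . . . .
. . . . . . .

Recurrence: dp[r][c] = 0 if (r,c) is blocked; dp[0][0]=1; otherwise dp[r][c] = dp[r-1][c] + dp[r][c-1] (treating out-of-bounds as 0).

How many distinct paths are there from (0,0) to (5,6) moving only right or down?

380

r\c   0   1   2   3   4   5   6
  0   1   1   1   1   1   1   1
  1   1   2   3   4   0   1   2
  2   1   3   6  10  10  11  13
  3   1   4  10  20  30  41  54
  4   0   4  14  34  64 105 159
  5   0   4  18  52 116 221 380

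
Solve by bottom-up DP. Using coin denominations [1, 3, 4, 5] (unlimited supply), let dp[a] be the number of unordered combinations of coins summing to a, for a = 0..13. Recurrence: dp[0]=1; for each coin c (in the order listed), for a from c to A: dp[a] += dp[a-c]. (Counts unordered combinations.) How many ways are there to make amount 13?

after  coin     0     1     2     3     4     5     6     7     8     9    10    11    12    13
          1     1     1     1     1     1     1     1     1     1     1     1     1     1     1
          3     1     1     1     2     2     2     3     3     3     4     4     4     5     5
          4     1     1     1     2     3     3     4     5     6     7     8     9    11    12
          5     1     1     1     2     3     4     5     6     8    10    12    14    17    20

20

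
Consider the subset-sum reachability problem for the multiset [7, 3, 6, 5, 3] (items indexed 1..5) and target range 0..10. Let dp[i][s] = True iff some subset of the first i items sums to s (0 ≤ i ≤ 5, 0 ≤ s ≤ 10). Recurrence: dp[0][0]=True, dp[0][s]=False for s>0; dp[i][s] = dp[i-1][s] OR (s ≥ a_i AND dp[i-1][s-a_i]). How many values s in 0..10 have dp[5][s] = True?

i\s   0   1   2   3   4   5   6   7   8   9  10
  0   T   F   F   F   F   F   F   F   F   F   F
  1   T   F   F   F   F   F   F   T   F   F   F
  2   T   F   F   T   F   F   F   T   F   F   T
  3   T   F   F   T   F   F   T   T   F   T   T
  4   T   F   F   T   F   T   T   T   T   T   T
  5   T   F   F   T   F   T   T   T   T   T   T

8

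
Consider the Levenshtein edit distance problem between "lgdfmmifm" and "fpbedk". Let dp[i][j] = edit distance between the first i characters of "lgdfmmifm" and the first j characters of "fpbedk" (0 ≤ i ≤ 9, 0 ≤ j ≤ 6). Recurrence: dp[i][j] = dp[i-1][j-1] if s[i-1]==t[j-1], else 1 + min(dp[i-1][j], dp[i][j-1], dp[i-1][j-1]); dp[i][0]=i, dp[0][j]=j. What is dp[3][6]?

5

   ''  f  p  b  e  d  k
''  0  1  2  3  4  5  6
 l  1  1  2  3  4  5  6
 g  2  2  2  3  4  5  6
 d  3  3  3  3  4  4  5
 f  4  3  4  4  4  5  5
 m  5  4  4  5  5  5  6
 m  6  5  5  5  6  6  6
 i  7  6  6  6  6  7  7
 f  8  7  7  7  7  7  8
 m  9  8  8  8  8  8  8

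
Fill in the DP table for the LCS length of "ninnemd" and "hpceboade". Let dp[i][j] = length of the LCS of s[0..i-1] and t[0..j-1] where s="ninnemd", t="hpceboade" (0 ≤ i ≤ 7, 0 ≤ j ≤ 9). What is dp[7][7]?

1

   ''  h  p  c  e  b  o  a  d  e
''  0  0  0  0  0  0  0  0  0  0
 n  0  0  0  0  0  0  0  0  0  0
 i  0  0  0  0  0  0  0  0  0  0
 n  0  0  0  0  0  0  0  0  0  0
 n  0  0  0  0  0  0  0  0  0  0
 e  0  0  0  0  1  1  1  1  1  1
 m  0  0  0  0  1  1  1  1  1  1
 d  0  0  0  0  1  1  1  1  2  2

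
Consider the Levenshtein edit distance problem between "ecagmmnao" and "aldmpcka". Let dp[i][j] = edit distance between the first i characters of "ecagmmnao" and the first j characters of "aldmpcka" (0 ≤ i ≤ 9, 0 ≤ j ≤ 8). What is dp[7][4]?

   ''  a  l  d  m  p  c  k  a
''  0  1  2  3  4  5  6  7  8
 e  1  1  2  3  4  5  6  7  8
 c  2  2  2  3  4  5  5  6  7
 a  3  2  3  3  4  5  6  6  6
 g  4  3  3  4  4  5  6  7  7
 m  5  4  4  4  4  5  6  7  8
 m  6  5  5  5  4  5  6  7  8
 n  7  6  6  6  5  5  6  7  8
 a  8  7  7  7  6  6  6  7  7
 o  9  8  8  8  7  7  7  7  8

5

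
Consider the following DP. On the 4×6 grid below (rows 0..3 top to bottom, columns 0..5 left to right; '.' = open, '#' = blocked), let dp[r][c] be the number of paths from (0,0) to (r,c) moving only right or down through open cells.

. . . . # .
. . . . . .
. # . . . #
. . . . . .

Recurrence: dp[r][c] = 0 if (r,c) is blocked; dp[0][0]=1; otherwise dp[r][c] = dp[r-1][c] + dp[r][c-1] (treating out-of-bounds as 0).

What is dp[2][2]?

r\c   0   1   2   3   4   5
  0   1   1   1   1   0   0
  1   1   2   3   4   4   4
  2   1   0   3   7  11   0
  3   1   1   4  11  22  22

3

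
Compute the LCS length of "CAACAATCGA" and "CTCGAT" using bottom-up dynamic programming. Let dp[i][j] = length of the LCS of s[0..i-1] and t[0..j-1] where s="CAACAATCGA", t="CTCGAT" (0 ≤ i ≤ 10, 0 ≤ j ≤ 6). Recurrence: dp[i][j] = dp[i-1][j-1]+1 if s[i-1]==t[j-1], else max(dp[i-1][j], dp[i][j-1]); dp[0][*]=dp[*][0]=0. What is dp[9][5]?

   ''  C  T  C  G  A  T
''  0  0  0  0  0  0  0
 C  0  1  1  1  1  1  1
 A  0  1  1  1  1  2  2
 A  0  1  1  1  1  2  2
 C  0  1  1  2  2  2  2
 A  0  1  1  2  2  3  3
 A  0  1  1  2  2  3  3
 T  0  1  2  2  2  3  4
 C  0  1  2  3  3  3  4
 G  0  1  2  3  4  4  4
 A  0  1  2  3  4  5  5

4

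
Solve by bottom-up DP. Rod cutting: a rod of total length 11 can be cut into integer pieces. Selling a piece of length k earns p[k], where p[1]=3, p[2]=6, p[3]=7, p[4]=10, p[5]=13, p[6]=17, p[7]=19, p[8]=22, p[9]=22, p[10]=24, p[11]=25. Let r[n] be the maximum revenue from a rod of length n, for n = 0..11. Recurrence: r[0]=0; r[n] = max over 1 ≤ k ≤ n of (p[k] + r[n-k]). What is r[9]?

   n    0    1    2    3    4    5    6    7    8    9   10   11
r[n]    0    3    6    9   12   15   18   21   24   27   30   33

27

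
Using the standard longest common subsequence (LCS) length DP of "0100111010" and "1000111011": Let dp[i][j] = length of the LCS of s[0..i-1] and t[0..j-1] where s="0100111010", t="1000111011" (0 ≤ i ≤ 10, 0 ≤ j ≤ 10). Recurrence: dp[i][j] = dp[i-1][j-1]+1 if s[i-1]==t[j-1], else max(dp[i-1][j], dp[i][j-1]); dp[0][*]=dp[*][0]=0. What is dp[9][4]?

   ''  1  0  0  0  1  1  1  0  1  1
''  0  0  0  0  0  0  0  0  0  0  0
 0  0  0  1  1  1  1  1  1  1  1  1
 1  0  1  1  1  1  2  2  2  2  2  2
 0  0  1  2  2  2  2  2  2  3  3  3
 0  0  1  2  3  3  3  3  3  3  3  3
 1  0  1  2  3  3  4  4  4  4  4  4
 1  0  1  2  3  3  4  5  5  5  5  5
 1  0  1  2  3  3  4  5  6  6  6  6
 0  0  1  2  3  4  4  5  6  7  7  7
 1  0  1  2  3  4  5  5  6  7  8  8
 0  0  1  2  3  4  5  5  6  7  8  8

4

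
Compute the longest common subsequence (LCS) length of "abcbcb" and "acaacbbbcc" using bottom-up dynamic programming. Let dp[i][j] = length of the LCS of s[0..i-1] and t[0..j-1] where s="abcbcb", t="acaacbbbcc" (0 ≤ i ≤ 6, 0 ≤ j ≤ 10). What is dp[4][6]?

   ''  a  c  a  a  c  b  b  b  c  c
''  0  0  0  0  0  0  0  0  0  0  0
 a  0  1  1  1  1  1  1  1  1  1  1
 b  0  1  1  1  1  1  2  2  2  2  2
 c  0  1  2  2  2  2  2  2  2  3  3
 b  0  1  2  2  2  2  3  3  3  3  3
 c  0  1  2  2  2  3  3  3  3  4  4
 b  0  1  2  2  2  3  4  4  4  4  4

3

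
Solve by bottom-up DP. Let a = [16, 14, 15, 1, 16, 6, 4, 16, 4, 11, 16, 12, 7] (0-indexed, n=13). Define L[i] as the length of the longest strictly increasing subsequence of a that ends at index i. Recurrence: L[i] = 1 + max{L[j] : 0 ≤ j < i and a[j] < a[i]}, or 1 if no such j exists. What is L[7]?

3

   i    0    1    2    3    4    5    6    7    8    9   10   11   12
a[i]   16   14   15    1   16    6    4   16    4   11   16   12    7
L[i]    1    1    2    1    3    2    2    3    2    3    4    4    3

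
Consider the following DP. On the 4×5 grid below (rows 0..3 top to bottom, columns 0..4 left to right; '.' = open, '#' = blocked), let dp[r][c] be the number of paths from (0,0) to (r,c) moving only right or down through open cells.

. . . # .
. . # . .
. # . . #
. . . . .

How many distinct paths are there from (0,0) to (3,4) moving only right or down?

1

r\c   0   1   2   3   4
  0   1   1   1   0   0
  1   1   2   0   0   0
  2   1   0   0   0   0
  3   1   1   1   1   1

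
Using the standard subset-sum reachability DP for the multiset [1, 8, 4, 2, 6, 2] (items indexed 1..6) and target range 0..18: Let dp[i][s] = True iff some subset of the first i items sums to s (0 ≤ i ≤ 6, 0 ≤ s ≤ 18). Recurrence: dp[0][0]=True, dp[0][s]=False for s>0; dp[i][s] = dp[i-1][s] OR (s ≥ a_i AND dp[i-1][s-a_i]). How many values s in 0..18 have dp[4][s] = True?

16

i\s   0   1   2   3   4   5   6   7   8   9  10  11  12  13  14  15  16  17  18
  0   T   F   F   F   F   F   F   F   F   F   F   F   F   F   F   F   F   F   F
  1   T   T   F   F   F   F   F   F   F   F   F   F   F   F   F   F   F   F   F
  2   T   T   F   F   F   F   F   F   T   T   F   F   F   F   F   F   F   F   F
  3   T   T   F   F   T   T   F   F   T   T   F   F   T   T   F   F   F   F   F
  4   T   T   T   T   T   T   T   T   T   T   T   T   T   T   T   T   F   F   F
  5   T   T   T   T   T   T   T   T   T   T   T   T   T   T   T   T   T   T   T
  6   T   T   T   T   T   T   T   T   T   T   T   T   T   T   T   T   T   T   T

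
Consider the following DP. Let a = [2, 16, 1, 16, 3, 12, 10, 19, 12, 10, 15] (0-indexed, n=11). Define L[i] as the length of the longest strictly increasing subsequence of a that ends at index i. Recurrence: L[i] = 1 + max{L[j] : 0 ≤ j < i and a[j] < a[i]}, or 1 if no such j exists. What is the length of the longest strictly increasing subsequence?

5

   i    0    1    2    3    4    5    6    7    8    9   10
a[i]    2   16    1   16    3   12   10   19   12   10   15
L[i]    1    2    1    2    2    3    3    4    4    3    5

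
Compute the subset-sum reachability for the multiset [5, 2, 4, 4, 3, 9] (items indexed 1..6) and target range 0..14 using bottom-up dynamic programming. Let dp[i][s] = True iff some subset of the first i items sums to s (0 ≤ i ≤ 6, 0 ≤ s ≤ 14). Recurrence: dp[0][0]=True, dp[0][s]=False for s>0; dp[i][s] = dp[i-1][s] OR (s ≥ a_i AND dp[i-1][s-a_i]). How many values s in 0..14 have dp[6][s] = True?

i\s   0   1   2   3   4   5   6   7   8   9  10  11  12  13  14
  0   T   F   F   F   F   F   F   F   F   F   F   F   F   F   F
  1   T   F   F   F   F   T   F   F   F   F   F   F   F   F   F
  2   T   F   T   F   F   T   F   T   F   F   F   F   F   F   F
  3   T   F   T   F   T   T   T   T   F   T   F   T   F   F   F
  4   T   F   T   F   T   T   T   T   T   T   T   T   F   T   F
  5   T   F   T   T   T   T   T   T   T   T   T   T   T   T   T
  6   T   F   T   T   T   T   T   T   T   T   T   T   T   T   T

14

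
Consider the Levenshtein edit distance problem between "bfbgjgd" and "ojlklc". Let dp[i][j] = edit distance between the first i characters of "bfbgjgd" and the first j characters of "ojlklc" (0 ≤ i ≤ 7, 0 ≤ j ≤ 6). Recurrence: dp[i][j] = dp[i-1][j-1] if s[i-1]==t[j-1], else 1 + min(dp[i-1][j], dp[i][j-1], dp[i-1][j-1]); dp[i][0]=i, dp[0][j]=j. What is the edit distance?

   ''  o  j  l  k  l  c
''  0  1  2  3  4  5  6
 b  1  1  2  3  4  5  6
 f  2  2  2  3  4  5  6
 b  3  3  3  3  4  5  6
 g  4  4  4  4  4  5  6
 j  5  5  4  5  5  5  6
 g  6  6  5  5  6  6  6
 d  7  7  6  6  6  7  7

7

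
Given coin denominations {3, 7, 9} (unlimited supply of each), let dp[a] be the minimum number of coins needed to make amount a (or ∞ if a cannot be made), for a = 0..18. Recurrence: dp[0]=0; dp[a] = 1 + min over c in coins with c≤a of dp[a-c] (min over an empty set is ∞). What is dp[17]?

 a  0  1  2  3  4  5  6  7  8  9 10 11 12 13 14 15 16 17 18
dp  0  -  -  1  -  -  2  1  -  1  2  -  2  3  2  3  2  3  2
(- denotes ∞ / unreachable)

3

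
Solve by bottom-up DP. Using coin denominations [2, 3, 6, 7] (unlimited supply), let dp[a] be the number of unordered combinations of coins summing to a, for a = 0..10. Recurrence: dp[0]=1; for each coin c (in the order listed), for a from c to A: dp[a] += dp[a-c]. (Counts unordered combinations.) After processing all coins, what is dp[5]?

1

after  coin     0     1     2     3     4     5     6     7     8     9    10
          2     1     0     1     0     1     0     1     0     1     0     1
          3     1     0     1     1     1     1     2     1     2     2     2
          6     1     0     1     1     1     1     3     1     3     3     3
          7     1     0     1     1     1     1     3     2     3     4     4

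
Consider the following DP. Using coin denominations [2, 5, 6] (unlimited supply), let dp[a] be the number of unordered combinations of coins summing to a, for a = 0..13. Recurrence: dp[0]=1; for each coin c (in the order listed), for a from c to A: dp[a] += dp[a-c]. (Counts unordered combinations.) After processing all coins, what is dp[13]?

after  coin     0     1     2     3     4     5     6     7     8     9    10    11    12    13
          2     1     0     1     0     1     0     1     0     1     0     1     0     1     0
          5     1     0     1     0     1     1     1     1     1     1     2     1     2     1
          6     1     0     1     0     1     1     2     1     2     1     3     2     4     2

2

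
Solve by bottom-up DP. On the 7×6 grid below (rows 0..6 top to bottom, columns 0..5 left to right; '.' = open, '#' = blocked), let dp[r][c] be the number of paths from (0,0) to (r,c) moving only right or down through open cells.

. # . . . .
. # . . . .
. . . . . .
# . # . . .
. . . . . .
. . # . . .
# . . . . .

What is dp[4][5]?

r\c   0   1   2   3   4   5
  0   1   0   0   0   0   0
  1   1   0   0   0   0   0
  2   1   1   1   1   1   1
  3   0   1   0   1   2   3
  4   0   1   1   2   4   7
  5   0   1   0   2   6  13
  6   0   1   1   3   9  22

7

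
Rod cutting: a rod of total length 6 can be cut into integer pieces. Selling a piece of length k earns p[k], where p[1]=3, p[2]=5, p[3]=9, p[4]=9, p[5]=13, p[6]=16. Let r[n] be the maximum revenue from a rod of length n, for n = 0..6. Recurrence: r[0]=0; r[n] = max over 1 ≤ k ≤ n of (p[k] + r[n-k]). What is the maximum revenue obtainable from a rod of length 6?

   n    0    1    2    3    4    5    6
r[n]    0    3    6    9   12   15   18

18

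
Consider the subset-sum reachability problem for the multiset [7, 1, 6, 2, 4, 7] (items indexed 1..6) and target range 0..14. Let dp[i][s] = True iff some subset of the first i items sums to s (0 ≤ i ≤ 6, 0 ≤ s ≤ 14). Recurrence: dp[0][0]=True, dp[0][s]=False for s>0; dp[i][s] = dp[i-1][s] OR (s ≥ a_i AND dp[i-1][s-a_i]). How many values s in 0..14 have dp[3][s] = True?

7

i\s   0   1   2   3   4   5   6   7   8   9  10  11  12  13  14
  0   T   F   F   F   F   F   F   F   F   F   F   F   F   F   F
  1   T   F   F   F   F   F   F   T   F   F   F   F   F   F   F
  2   T   T   F   F   F   F   F   T   T   F   F   F   F   F   F
  3   T   T   F   F   F   F   T   T   T   F   F   F   F   T   T
  4   T   T   T   T   F   F   T   T   T   T   T   F   F   T   T
  5   T   T   T   T   T   T   T   T   T   T   T   T   T   T   T
  6   T   T   T   T   T   T   T   T   T   T   T   T   T   T   T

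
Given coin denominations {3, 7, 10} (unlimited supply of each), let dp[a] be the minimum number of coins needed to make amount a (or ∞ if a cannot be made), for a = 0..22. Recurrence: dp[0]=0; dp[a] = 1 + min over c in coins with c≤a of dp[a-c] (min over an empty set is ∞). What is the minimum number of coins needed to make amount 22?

 a  0  1  2  3  4  5  6  7  8  9 10 11 12 13 14 15 16 17 18 19 20 21 22
dp  0  -  -  1  -  -  2  1  -  3  1  -  4  2  2  5  3  2  6  4  2  3  5
(- denotes ∞ / unreachable)

5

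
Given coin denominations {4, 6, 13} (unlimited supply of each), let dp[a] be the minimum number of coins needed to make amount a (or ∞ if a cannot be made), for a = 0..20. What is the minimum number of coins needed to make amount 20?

4

 a  0  1  2  3  4  5  6  7  8  9 10 11 12 13 14 15 16 17 18 19 20
dp  0  -  -  -  1  -  1  -  2  -  2  -  2  1  3  -  3  2  3  2  4
(- denotes ∞ / unreachable)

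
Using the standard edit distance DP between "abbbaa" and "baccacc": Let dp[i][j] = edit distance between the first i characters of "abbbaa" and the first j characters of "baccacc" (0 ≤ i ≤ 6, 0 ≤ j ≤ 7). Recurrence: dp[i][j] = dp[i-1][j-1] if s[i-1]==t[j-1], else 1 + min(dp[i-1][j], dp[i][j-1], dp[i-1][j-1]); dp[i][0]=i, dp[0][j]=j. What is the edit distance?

6

   ''  b  a  c  c  a  c  c
''  0  1  2  3  4  5  6  7
 a  1  1  1  2  3  4  5  6
 b  2  1  2  2  3  4  5  6
 b  3  2  2  3  3  4  5  6
 b  4  3  3  3  4  4  5  6
 a  5  4  3  4  4  4  5  6
 a  6  5  4  4  5  4  5  6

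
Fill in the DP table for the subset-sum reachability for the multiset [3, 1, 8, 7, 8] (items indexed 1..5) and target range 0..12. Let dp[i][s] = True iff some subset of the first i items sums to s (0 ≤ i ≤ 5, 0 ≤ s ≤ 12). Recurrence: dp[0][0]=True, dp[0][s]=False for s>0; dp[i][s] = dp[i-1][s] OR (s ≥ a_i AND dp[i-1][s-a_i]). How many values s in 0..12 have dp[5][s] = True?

i\s   0   1   2   3   4   5   6   7   8   9  10  11  12
  0   T   F   F   F   F   F   F   F   F   F   F   F   F
  1   T   F   F   T   F   F   F   F   F   F   F   F   F
  2   T   T   F   T   T   F   F   F   F   F   F   F   F
  3   T   T   F   T   T   F   F   F   T   T   F   T   T
  4   T   T   F   T   T   F   F   T   T   T   T   T   T
  5   T   T   F   T   T   F   F   T   T   T   T   T   T

10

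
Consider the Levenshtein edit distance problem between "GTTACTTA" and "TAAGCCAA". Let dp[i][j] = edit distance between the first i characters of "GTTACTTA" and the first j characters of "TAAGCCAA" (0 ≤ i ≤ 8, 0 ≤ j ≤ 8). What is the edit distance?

5

   ''  T  A  A  G  C  C  A  A
''  0  1  2  3  4  5  6  7  8
 G  1  1  2  3  3  4  5  6  7
 T  2  1  2  3  4  4  5  6  7
 T  3  2  2  3  4  5  5  6  7
 A  4  3  2  2  3  4  5  5  6
 C  5  4  3  3  3  3  4  5  6
 T  6  5  4  4  4  4  4  5  6
 T  7  6  5  5  5  5  5  5  6
 A  8  7  6  5  6  6  6  5  5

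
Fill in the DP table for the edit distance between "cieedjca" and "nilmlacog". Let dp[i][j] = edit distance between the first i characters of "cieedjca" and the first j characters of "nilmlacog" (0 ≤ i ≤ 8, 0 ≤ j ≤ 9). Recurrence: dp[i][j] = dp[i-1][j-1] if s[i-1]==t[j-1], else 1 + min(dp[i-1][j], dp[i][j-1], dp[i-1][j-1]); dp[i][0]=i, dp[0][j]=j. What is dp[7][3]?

   ''  n  i  l  m  l  a  c  o  g
''  0  1  2  3  4  5  6  7  8  9
 c  1  1  2  3  4  5  6  6  7  8
 i  2  2  1  2  3  4  5  6  7  8
 e  3  3  2  2  3  4  5  6  7  8
 e  4  4  3  3  3  4  5  6  7  8
 d  5  5  4  4  4  4  5  6  7  8
 j  6  6  5  5  5  5  5  6  7  8
 c  7  7  6  6  6  6  6  5  6  7
 a  8  8  7  7  7  7  6  6  6  7

6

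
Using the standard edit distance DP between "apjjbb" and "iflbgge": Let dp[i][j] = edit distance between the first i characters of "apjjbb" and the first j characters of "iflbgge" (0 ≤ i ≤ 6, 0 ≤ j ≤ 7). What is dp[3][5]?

5

   ''  i  f  l  b  g  g  e
''  0  1  2  3  4  5  6  7
 a  1  1  2  3  4  5  6  7
 p  2  2  2  3  4  5  6  7
 j  3  3  3  3  4  5  6  7
 j  4  4  4  4  4  5  6  7
 b  5  5  5  5  4  5  6  7
 b  6  6  6  6  5  5  6  7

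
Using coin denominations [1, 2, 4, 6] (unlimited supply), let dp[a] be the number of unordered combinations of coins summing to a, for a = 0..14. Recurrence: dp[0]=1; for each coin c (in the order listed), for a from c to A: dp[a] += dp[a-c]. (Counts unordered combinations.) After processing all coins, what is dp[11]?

16

after  coin     0     1     2     3     4     5     6     7     8     9    10    11    12    13    14
          1     1     1     1     1     1     1     1     1     1     1     1     1     1     1     1
          2     1     1     2     2     3     3     4     4     5     5     6     6     7     7     8
          4     1     1     2     2     4     4     6     6     9     9    12    12    16    16    20
          6     1     1     2     2     4     4     7     7    11    11    16    16    23    23    31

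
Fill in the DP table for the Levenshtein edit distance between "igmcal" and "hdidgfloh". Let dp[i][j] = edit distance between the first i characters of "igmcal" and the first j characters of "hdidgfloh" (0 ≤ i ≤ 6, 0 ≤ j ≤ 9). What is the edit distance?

   ''  h  d  i  d  g  f  l  o  h
''  0  1  2  3  4  5  6  7  8  9
 i  1  1  2  2  3  4  5  6  7  8
 g  2  2  2  3  3  3  4  5  6  7
 m  3  3  3  3  4  4  4  5  6  7
 c  4  4  4  4  4  5  5  5  6  7
 a  5  5  5  5  5  5  6  6  6  7
 l  6  6  6  6  6  6  6  6  7  7

7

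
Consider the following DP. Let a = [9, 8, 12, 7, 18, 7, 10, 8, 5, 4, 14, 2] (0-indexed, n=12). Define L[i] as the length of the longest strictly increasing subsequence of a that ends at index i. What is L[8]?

   i    0    1    2    3    4    5    6    7    8    9   10   11
a[i]    9    8   12    7   18    7   10    8    5    4   14    2
L[i]    1    1    2    1    3    1    2    2    1    1    3    1

1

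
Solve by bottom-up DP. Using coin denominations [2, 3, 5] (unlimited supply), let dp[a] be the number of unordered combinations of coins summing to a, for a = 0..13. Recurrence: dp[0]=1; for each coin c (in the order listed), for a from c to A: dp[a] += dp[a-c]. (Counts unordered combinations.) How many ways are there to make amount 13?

5

after  coin     0     1     2     3     4     5     6     7     8     9    10    11    12    13
          2     1     0     1     0     1     0     1     0     1     0     1     0     1     0
          3     1     0     1     1     1     1     2     1     2     2     2     2     3     2
          5     1     0     1     1     1     2     2     2     3     3     4     4     5     5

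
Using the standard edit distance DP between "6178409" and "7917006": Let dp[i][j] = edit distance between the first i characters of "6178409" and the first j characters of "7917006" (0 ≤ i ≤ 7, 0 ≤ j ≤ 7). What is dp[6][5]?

4

   ''  7  9  1  7  0  0  6
''  0  1  2  3  4  5  6  7
 6  1  1  2  3  4  5  6  6
 1  2  2  2  2  3  4  5  6
 7  3  2  3  3  2  3  4  5
 8  4  3  3  4  3  3  4  5
 4  5  4  4  4  4  4  4  5
 0  6  5  5  5  5  4  4  5
 9  7  6  5  6  6  5  5  5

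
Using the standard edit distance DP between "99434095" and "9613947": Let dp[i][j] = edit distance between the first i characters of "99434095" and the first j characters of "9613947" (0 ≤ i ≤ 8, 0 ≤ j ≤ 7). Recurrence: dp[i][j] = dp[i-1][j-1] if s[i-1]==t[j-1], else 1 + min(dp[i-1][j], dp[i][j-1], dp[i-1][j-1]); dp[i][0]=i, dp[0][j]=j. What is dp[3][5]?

4

   ''  9  6  1  3  9  4  7
''  0  1  2  3  4  5  6  7
 9  1  0  1  2  3  4  5  6
 9  2  1  1  2  3  3  4  5
 4  3  2  2  2  3  4  3  4
 3  4  3  3  3  2  3  4  4
 4  5  4  4  4  3  3  3  4
 0  6  5  5  5  4  4  4  4
 9  7  6  6  6  5  4  5  5
 5  8  7  7  7  6  5  5  6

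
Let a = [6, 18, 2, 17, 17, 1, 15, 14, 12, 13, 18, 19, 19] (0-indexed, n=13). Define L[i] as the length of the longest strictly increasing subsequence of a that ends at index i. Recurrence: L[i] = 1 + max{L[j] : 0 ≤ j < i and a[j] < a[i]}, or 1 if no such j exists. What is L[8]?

   i    0    1    2    3    4    5    6    7    8    9   10   11   12
a[i]    6   18    2   17   17    1   15   14   12   13   18   19   19
L[i]    1    2    1    2    2    1    2    2    2    3    4    5    5

2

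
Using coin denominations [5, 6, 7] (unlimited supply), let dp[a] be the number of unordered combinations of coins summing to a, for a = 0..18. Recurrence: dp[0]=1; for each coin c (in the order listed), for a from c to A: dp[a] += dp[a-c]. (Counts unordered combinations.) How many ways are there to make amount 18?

after  coin     0     1     2     3     4     5     6     7     8     9    10    11    12    13    14    15    16    17    18
          5     1     0     0     0     0     1     0     0     0     0     1     0     0     0     0     1     0     0     0
          6     1     0     0     0     0     1     1     0     0     0     1     1     1     0     0     1     1     1     1
          7     1     0     0     0     0     1     1     1     0     0     1     1     2     1     1     1     1     2     2

2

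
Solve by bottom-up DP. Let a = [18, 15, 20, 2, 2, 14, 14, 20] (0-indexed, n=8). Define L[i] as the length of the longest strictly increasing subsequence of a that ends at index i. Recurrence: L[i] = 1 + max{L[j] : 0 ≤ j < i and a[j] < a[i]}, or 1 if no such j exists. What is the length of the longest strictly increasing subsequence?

   i    0    1    2    3    4    5    6    7
a[i]   18   15   20    2    2   14   14   20
L[i]    1    1    2    1    1    2    2    3

3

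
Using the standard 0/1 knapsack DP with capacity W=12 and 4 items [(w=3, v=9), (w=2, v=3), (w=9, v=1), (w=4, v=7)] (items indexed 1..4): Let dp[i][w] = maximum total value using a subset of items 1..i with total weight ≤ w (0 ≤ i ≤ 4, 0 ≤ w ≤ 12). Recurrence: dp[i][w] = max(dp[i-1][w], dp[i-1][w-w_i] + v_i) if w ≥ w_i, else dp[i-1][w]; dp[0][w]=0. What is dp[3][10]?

12

i\w   0   1   2   3   4   5   6   7   8   9  10  11  12
  0   0   0   0   0   0   0   0   0   0   0   0   0   0
  1   0   0   0   9   9   9   9   9   9   9   9   9   9
  2   0   0   3   9   9  12  12  12  12  12  12  12  12
  3   0   0   3   9   9  12  12  12  12  12  12  12  12
  4   0   0   3   9   9  12  12  16  16  19  19  19  19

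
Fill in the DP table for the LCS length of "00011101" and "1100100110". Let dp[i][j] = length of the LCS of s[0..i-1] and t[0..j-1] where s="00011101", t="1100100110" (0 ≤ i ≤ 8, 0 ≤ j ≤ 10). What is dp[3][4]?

2

   ''  1  1  0  0  1  0  0  1  1  0
''  0  0  0  0  0  0  0  0  0  0  0
 0  0  0  0  1  1  1  1  1  1  1  1
 0  0  0  0  1  2  2  2  2  2  2  2
 0  0  0  0  1  2  2  3  3  3  3  3
 1  0  1  1  1  2  3  3  3  4  4  4
 1  0  1  2  2  2  3  3  3  4  5  5
 1  0  1  2  2  2  3  3  3  4  5  5
 0  0  1  2  3  3  3  4  4  4  5  6
 1  0  1  2  3  3  4  4  4  5  5  6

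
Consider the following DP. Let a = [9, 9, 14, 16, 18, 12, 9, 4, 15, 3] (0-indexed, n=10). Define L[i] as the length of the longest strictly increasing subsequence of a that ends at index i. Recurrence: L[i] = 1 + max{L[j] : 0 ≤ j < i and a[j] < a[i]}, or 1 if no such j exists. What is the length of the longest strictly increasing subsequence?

   i    0    1    2    3    4    5    6    7    8    9
a[i]    9    9   14   16   18   12    9    4   15    3
L[i]    1    1    2    3    4    2    1    1    3    1

4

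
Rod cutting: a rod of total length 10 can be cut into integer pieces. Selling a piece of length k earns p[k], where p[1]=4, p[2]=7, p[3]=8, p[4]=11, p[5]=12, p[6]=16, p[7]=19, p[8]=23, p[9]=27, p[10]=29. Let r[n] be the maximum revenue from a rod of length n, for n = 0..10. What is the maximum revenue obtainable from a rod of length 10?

40

   n    0    1    2    3    4    5    6    7    8    9   10
r[n]    0    4    8   12   16   20   24   28   32   36   40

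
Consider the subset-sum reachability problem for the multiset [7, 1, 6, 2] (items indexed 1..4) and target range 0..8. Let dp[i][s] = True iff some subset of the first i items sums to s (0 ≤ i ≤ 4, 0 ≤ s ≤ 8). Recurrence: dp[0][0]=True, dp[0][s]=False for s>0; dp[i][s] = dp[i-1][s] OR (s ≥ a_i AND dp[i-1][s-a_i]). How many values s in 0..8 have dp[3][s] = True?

i\s   0   1   2   3   4   5   6   7   8
  0   T   F   F   F   F   F   F   F   F
  1   T   F   F   F   F   F   F   T   F
  2   T   T   F   F   F   F   F   T   T
  3   T   T   F   F   F   F   T   T   T
  4   T   T   T   T   F   F   T   T   T

5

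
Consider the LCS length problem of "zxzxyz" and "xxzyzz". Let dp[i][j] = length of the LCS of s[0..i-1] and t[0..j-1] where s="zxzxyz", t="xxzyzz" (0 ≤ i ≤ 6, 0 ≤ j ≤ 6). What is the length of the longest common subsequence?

4

   ''  x  x  z  y  z  z
''  0  0  0  0  0  0  0
 z  0  0  0  1  1  1  1
 x  0  1  1  1  1  1  1
 z  0  1  1  2  2  2  2
 x  0  1  2  2  2  2  2
 y  0  1  2  2  3  3  3
 z  0  1  2  3  3  4  4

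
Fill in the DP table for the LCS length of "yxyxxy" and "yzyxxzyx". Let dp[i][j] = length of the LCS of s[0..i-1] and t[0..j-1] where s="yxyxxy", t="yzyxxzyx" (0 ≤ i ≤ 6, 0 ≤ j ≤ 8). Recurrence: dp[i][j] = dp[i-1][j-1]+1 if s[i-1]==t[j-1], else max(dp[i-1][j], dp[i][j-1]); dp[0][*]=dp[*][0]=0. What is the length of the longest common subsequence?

   ''  y  z  y  x  x  z  y  x
''  0  0  0  0  0  0  0  0  0
 y  0  1  1  1  1  1  1  1  1
 x  0  1  1  1  2  2  2  2  2
 y  0  1  1  2  2  2  2  3  3
 x  0  1  1  2  3  3  3  3  4
 x  0  1  1  2  3  4  4  4  4
 y  0  1  1  2  3  4  4  5  5

5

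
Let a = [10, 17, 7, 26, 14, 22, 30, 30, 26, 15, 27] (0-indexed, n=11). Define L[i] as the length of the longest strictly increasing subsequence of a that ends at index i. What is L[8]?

4

   i    0    1    2    3    4    5    6    7    8    9   10
a[i]   10   17    7   26   14   22   30   30   26   15   27
L[i]    1    2    1    3    2    3    4    4    4    3    5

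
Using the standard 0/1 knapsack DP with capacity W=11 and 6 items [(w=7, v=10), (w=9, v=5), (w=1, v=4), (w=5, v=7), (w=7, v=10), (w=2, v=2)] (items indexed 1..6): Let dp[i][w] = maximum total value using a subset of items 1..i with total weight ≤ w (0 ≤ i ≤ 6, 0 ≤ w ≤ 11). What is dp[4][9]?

i\w   0   1   2   3   4   5   6   7   8   9  10  11
  0   0   0   0   0   0   0   0   0   0   0   0   0
  1   0   0   0   0   0   0   0  10  10  10  10  10
  2   0   0   0   0   0   0   0  10  10  10  10  10
  3   0   4   4   4   4   4   4  10  14  14  14  14
  4   0   4   4   4   4   7  11  11  14  14  14  14
  5   0   4   4   4   4   7  11  11  14  14  14  14
  6   0   4   4   6   6   7  11  11  14  14  16  16

14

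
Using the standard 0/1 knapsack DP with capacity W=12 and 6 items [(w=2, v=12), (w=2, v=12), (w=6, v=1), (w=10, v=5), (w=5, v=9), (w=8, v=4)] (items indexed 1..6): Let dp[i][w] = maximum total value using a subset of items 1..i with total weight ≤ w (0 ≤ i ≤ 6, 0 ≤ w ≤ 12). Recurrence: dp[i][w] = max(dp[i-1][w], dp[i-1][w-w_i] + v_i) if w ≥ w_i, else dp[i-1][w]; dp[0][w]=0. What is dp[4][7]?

24

i\w   0   1   2   3   4   5   6   7   8   9  10  11  12
  0   0   0   0   0   0   0   0   0   0   0   0   0   0
  1   0   0  12  12  12  12  12  12  12  12  12  12  12
  2   0   0  12  12  24  24  24  24  24  24  24  24  24
  3   0   0  12  12  24  24  24  24  24  24  25  25  25
  4   0   0  12  12  24  24  24  24  24  24  25  25  25
  5   0   0  12  12  24  24  24  24  24  33  33  33  33
  6   0   0  12  12  24  24  24  24  24  33  33  33  33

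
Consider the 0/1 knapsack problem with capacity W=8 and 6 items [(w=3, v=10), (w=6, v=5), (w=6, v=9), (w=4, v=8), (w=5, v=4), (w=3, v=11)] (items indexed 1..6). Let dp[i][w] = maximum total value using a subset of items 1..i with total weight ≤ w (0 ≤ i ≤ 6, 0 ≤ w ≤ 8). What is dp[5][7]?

i\w   0   1   2   3   4   5   6   7   8
  0   0   0   0   0   0   0   0   0   0
  1   0   0   0  10  10  10  10  10  10
  2   0   0   0  10  10  10  10  10  10
  3   0   0   0  10  10  10  10  10  10
  4   0   0   0  10  10  10  10  18  18
  5   0   0   0  10  10  10  10  18  18
  6   0   0   0  11  11  11  21  21  21

18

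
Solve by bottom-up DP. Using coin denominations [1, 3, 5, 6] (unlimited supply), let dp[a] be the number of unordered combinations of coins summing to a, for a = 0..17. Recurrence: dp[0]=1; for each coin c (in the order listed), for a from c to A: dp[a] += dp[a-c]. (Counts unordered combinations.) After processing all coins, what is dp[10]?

9

after  coin     0     1     2     3     4     5     6     7     8     9    10    11    12    13    14    15    16    17
          1     1     1     1     1     1     1     1     1     1     1     1     1     1     1     1     1     1     1
          3     1     1     1     2     2     2     3     3     3     4     4     4     5     5     5     6     6     6
          5     1     1     1     2     2     3     4     4     5     6     7     8     9    10    11    13    14    15
          6     1     1     1     2     2     3     5     5     6     8     9    11    14    15    17    21    23    26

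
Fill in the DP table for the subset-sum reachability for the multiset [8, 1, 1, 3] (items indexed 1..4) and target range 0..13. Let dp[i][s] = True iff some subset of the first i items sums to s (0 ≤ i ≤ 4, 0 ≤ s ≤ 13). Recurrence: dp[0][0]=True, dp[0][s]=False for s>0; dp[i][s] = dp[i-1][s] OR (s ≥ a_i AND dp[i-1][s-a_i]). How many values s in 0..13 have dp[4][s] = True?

i\s   0   1   2   3   4   5   6   7   8   9  10  11  12  13
  0   T   F   F   F   F   F   F   F   F   F   F   F   F   F
  1   T   F   F   F   F   F   F   F   T   F   F   F   F   F
  2   T   T   F   F   F   F   F   F   T   T   F   F   F   F
  3   T   T   T   F   F   F   F   F   T   T   T   F   F   F
  4   T   T   T   T   T   T   F   F   T   T   T   T   T   T

12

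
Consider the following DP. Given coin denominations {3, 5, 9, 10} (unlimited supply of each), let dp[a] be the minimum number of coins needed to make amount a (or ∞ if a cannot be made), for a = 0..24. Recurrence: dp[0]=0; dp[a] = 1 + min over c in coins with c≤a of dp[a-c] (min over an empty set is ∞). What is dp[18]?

 a  0  1  2  3  4  5  6  7  8  9 10 11 12 13 14 15 16 17 18 19 20 21 22 23 24
dp  0  -  -  1  -  1  2  -  2  1  1  3  2  2  2  2  3  3  2  2  2  3  3  3  3
(- denotes ∞ / unreachable)

2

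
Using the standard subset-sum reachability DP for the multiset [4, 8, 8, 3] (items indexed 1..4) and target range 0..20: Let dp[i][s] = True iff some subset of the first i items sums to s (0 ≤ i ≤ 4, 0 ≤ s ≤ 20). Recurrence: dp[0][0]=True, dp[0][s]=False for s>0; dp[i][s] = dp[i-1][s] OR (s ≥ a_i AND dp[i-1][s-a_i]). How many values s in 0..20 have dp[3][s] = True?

6

i\s   0   1   2   3   4   5   6   7   8   9  10  11  12  13  14  15  16  17  18  19  20
  0   T   F   F   F   F   F   F   F   F   F   F   F   F   F   F   F   F   F   F   F   F
  1   T   F   F   F   T   F   F   F   F   F   F   F   F   F   F   F   F   F   F   F   F
  2   T   F   F   F   T   F   F   F   T   F   F   F   T   F   F   F   F   F   F   F   F
  3   T   F   F   F   T   F   F   F   T   F   F   F   T   F   F   F   T   F   F   F   T
  4   T   F   F   T   T   F   F   T   T   F   F   T   T   F   F   T   T   F   F   T   T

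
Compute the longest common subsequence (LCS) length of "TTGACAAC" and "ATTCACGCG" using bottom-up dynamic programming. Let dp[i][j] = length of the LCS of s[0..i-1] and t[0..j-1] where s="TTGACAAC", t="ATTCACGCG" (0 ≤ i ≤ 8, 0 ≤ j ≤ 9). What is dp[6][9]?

4

   ''  A  T  T  C  A  C  G  C  G
''  0  0  0  0  0  0  0  0  0  0
 T  0  0  1  1  1  1  1  1  1  1
 T  0  0  1  2  2  2  2  2  2  2
 G  0  0  1  2  2  2  2  3  3  3
 A  0  1  1  2  2  3  3  3  3  3
 C  0  1  1  2  3  3  4  4  4  4
 A  0  1  1  2  3  4  4  4  4  4
 A  0  1  1  2  3  4  4  4  4  4
 C  0  1  1  2  3  4  5  5  5  5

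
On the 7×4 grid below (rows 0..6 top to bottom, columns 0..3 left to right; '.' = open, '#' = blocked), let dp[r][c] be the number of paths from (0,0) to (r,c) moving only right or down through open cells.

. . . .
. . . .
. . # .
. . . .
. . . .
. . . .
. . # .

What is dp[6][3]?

r\c   0   1   2   3
  0   1   1   1   1
  1   1   2   3   4
  2   1   3   0   4
  3   1   4   4   8
  4   1   5   9  17
  5   1   6  15  32
  6   1   7   0  32

32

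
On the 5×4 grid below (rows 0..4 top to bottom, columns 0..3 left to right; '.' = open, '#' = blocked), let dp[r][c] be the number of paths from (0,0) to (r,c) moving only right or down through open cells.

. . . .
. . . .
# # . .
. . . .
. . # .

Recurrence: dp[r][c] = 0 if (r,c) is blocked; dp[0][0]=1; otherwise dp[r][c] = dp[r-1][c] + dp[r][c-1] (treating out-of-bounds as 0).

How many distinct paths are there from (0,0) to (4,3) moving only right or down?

r\c   0   1   2   3
  0   1   1   1   1
  1   1   2   3   4
  2   0   0   3   7
  3   0   0   3  10
  4   0   0   0  10

10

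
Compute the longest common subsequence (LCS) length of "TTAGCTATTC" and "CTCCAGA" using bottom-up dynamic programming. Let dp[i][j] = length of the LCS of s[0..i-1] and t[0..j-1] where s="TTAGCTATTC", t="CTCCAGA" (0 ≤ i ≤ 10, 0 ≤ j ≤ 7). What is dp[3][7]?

   ''  C  T  C  C  A  G  A
''  0  0  0  0  0  0  0  0
 T  0  0  1  1  1  1  1  1
 T  0  0  1  1  1  1  1  1
 A  0  0  1  1  1  2  2  2
 G  0  0  1  1  1  2  3  3
 C  0  1  1  2  2  2  3  3
 T  0  1  2  2  2  2  3  3
 A  0  1  2  2  2  3  3  4
 T  0  1  2  2  2  3  3  4
 T  0  1  2  2  2  3  3  4
 C  0  1  2  3  3  3  3  4

2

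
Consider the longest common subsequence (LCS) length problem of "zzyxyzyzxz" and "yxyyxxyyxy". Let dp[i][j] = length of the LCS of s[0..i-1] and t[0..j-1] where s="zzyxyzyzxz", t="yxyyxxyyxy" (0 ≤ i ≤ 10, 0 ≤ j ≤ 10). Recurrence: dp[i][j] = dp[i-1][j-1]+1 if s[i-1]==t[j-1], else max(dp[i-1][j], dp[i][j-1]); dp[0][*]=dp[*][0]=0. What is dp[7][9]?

4

   ''  y  x  y  y  x  x  y  y  x  y
''  0  0  0  0  0  0  0  0  0  0  0
 z  0  0  0  0  0  0  0  0  0  0  0
 z  0  0  0  0  0  0  0  0  0  0  0
 y  0  1  1  1  1  1  1  1  1  1  1
 x  0  1  2  2  2  2  2  2  2  2  2
 y  0  1  2  3  3  3  3  3  3  3  3
 z  0  1  2  3  3  3  3  3  3  3  3
 y  0  1  2  3  4  4  4  4  4  4  4
 z  0  1  2  3  4  4  4  4  4  4  4
 x  0  1  2  3  4  5  5  5  5  5  5
 z  0  1  2  3  4  5  5  5  5  5  5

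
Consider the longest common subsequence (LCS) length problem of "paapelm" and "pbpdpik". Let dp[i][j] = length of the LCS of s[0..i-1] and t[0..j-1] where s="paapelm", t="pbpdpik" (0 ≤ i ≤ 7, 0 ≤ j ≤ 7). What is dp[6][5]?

2

   ''  p  b  p  d  p  i  k
''  0  0  0  0  0  0  0  0
 p  0  1  1  1  1  1  1  1
 a  0  1  1  1  1  1  1  1
 a  0  1  1  1  1  1  1  1
 p  0  1  1  2  2  2  2  2
 e  0  1  1  2  2  2  2  2
 l  0  1  1  2  2  2  2  2
 m  0  1  1  2  2  2  2  2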